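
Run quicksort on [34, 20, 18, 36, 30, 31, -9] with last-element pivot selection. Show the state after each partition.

Partition 1: pivot=-9 at index 0 -> [-9, 20, 18, 36, 30, 31, 34]
Partition 2: pivot=34 at index 5 -> [-9, 20, 18, 30, 31, 34, 36]
Partition 3: pivot=31 at index 4 -> [-9, 20, 18, 30, 31, 34, 36]
Partition 4: pivot=30 at index 3 -> [-9, 20, 18, 30, 31, 34, 36]
Partition 5: pivot=18 at index 1 -> [-9, 18, 20, 30, 31, 34, 36]


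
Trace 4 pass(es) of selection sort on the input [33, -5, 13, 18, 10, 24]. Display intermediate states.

Pass 1: Select minimum -5 at index 1, swap -> [-5, 33, 13, 18, 10, 24]
Pass 2: Select minimum 10 at index 4, swap -> [-5, 10, 13, 18, 33, 24]
Pass 3: Select minimum 13 at index 2, swap -> [-5, 10, 13, 18, 33, 24]
Pass 4: Select minimum 18 at index 3, swap -> [-5, 10, 13, 18, 33, 24]


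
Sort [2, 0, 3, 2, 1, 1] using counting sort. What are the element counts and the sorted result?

Count array: [1, 2, 2, 1]
(count[i] = number of elements equal to i)
Cumulative count: [1, 3, 5, 6]
Sorted: [0, 1, 1, 2, 2, 3]


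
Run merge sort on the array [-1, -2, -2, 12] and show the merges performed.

Divide and conquer:
  Merge [-1] + [-2] -> [-2, -1]
  Merge [-2] + [12] -> [-2, 12]
  Merge [-2, -1] + [-2, 12] -> [-2, -2, -1, 12]


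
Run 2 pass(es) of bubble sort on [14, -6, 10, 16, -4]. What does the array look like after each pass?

After pass 1: [-6, 10, 14, -4, 16] (3 swaps)
After pass 2: [-6, 10, -4, 14, 16] (1 swaps)
Total swaps: 4


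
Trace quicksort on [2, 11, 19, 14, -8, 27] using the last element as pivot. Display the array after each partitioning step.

Partition 1: pivot=27 at index 5 -> [2, 11, 19, 14, -8, 27]
Partition 2: pivot=-8 at index 0 -> [-8, 11, 19, 14, 2, 27]
Partition 3: pivot=2 at index 1 -> [-8, 2, 19, 14, 11, 27]
Partition 4: pivot=11 at index 2 -> [-8, 2, 11, 14, 19, 27]
Partition 5: pivot=19 at index 4 -> [-8, 2, 11, 14, 19, 27]


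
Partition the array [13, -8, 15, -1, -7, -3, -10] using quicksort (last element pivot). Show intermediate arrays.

Partition 1: pivot=-10 at index 0 -> [-10, -8, 15, -1, -7, -3, 13]
Partition 2: pivot=13 at index 5 -> [-10, -8, -1, -7, -3, 13, 15]
Partition 3: pivot=-3 at index 3 -> [-10, -8, -7, -3, -1, 13, 15]
Partition 4: pivot=-7 at index 2 -> [-10, -8, -7, -3, -1, 13, 15]


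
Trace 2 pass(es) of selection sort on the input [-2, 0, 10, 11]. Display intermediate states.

Pass 1: Select minimum -2 at index 0, swap -> [-2, 0, 10, 11]
Pass 2: Select minimum 0 at index 1, swap -> [-2, 0, 10, 11]


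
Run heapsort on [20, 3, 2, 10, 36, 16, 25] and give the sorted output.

Build heap: [36, 20, 25, 10, 3, 16, 2]
Extract 36: [25, 20, 16, 10, 3, 2, 36]
Extract 25: [20, 10, 16, 2, 3, 25, 36]
Extract 20: [16, 10, 3, 2, 20, 25, 36]
Extract 16: [10, 2, 3, 16, 20, 25, 36]
Extract 10: [3, 2, 10, 16, 20, 25, 36]
Extract 3: [2, 3, 10, 16, 20, 25, 36]


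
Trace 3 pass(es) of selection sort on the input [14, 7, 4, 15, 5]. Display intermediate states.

Pass 1: Select minimum 4 at index 2, swap -> [4, 7, 14, 15, 5]
Pass 2: Select minimum 5 at index 4, swap -> [4, 5, 14, 15, 7]
Pass 3: Select minimum 7 at index 4, swap -> [4, 5, 7, 15, 14]


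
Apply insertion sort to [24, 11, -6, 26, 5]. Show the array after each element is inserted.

First element 24 is already 'sorted'
Insert 11: shifted 1 elements -> [11, 24, -6, 26, 5]
Insert -6: shifted 2 elements -> [-6, 11, 24, 26, 5]
Insert 26: shifted 0 elements -> [-6, 11, 24, 26, 5]
Insert 5: shifted 3 elements -> [-6, 5, 11, 24, 26]


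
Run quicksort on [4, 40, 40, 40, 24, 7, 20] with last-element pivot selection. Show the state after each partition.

Partition 1: pivot=20 at index 2 -> [4, 7, 20, 40, 24, 40, 40]
Partition 2: pivot=7 at index 1 -> [4, 7, 20, 40, 24, 40, 40]
Partition 3: pivot=40 at index 6 -> [4, 7, 20, 40, 24, 40, 40]
Partition 4: pivot=40 at index 5 -> [4, 7, 20, 40, 24, 40, 40]
Partition 5: pivot=24 at index 3 -> [4, 7, 20, 24, 40, 40, 40]


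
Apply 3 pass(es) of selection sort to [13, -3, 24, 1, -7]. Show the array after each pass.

Pass 1: Select minimum -7 at index 4, swap -> [-7, -3, 24, 1, 13]
Pass 2: Select minimum -3 at index 1, swap -> [-7, -3, 24, 1, 13]
Pass 3: Select minimum 1 at index 3, swap -> [-7, -3, 1, 24, 13]


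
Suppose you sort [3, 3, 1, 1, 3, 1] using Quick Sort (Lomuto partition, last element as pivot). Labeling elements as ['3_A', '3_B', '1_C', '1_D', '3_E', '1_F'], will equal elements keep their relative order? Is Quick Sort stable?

Trace Quick Sort on the labeled array (the key is the number; the letter only tracks identity):
  Partition indices 0..5 around pivot 1_F -> [1_C, 1_D, 1_F, 3_B, 3_E, 3_A]
  Partition indices 0..1 around pivot 1_D -> [1_C, 1_D, 1_F, 3_B, 3_E, 3_A]
  Partition indices 3..5 around pivot 3_A -> [1_C, 1_D, 1_F, 3_B, 3_E, 3_A]
  Partition indices 3..4 around pivot 3_E -> [1_C, 1_D, 1_F, 3_B, 3_E, 3_A]
Final order: [1_C, 1_D, 1_F, 3_B, 3_E, 3_A]
Equal keys:
  value 1: originally 1_C, 1_D, 1_F; after sorting 1_C, 1_D, 1_F -> order preserved
  value 3: originally 3_A, 3_B, 3_E; after sorting 3_B, 3_E, 3_A -> order changed
Equal keys were reordered, so Quick Sort is not stable: partition swaps elements across long distances and can reorder equal keys. (One such input is enough; an unstable sort may happen to preserve order on other inputs, but it gives no guarantee.)
Answer: Not stable


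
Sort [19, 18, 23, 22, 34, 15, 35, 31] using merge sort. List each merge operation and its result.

Divide and conquer:
  Merge [19] + [18] -> [18, 19]
  Merge [23] + [22] -> [22, 23]
  Merge [18, 19] + [22, 23] -> [18, 19, 22, 23]
  Merge [34] + [15] -> [15, 34]
  Merge [35] + [31] -> [31, 35]
  Merge [15, 34] + [31, 35] -> [15, 31, 34, 35]
  Merge [18, 19, 22, 23] + [15, 31, 34, 35] -> [15, 18, 19, 22, 23, 31, 34, 35]


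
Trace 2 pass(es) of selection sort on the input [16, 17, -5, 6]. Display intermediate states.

Pass 1: Select minimum -5 at index 2, swap -> [-5, 17, 16, 6]
Pass 2: Select minimum 6 at index 3, swap -> [-5, 6, 16, 17]


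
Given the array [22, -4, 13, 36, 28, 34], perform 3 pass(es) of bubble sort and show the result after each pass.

After pass 1: [-4, 13, 22, 28, 34, 36] (4 swaps)
After pass 2: [-4, 13, 22, 28, 34, 36] (0 swaps)
After pass 3: [-4, 13, 22, 28, 34, 36] (0 swaps)
Total swaps: 4


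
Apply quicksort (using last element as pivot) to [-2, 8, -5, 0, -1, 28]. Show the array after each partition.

Partition 1: pivot=28 at index 5 -> [-2, 8, -5, 0, -1, 28]
Partition 2: pivot=-1 at index 2 -> [-2, -5, -1, 0, 8, 28]
Partition 3: pivot=-5 at index 0 -> [-5, -2, -1, 0, 8, 28]
Partition 4: pivot=8 at index 4 -> [-5, -2, -1, 0, 8, 28]


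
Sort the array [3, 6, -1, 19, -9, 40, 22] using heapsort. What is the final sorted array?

Build heap: [40, 19, 22, 6, -9, -1, 3]
Extract 40: [22, 19, 3, 6, -9, -1, 40]
Extract 22: [19, 6, 3, -1, -9, 22, 40]
Extract 19: [6, -1, 3, -9, 19, 22, 40]
Extract 6: [3, -1, -9, 6, 19, 22, 40]
Extract 3: [-1, -9, 3, 6, 19, 22, 40]
Extract -1: [-9, -1, 3, 6, 19, 22, 40]


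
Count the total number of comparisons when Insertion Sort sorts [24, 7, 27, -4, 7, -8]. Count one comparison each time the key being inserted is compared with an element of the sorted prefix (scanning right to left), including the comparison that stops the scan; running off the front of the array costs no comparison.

Insert 7: 24 > 7 (shift), reached front = 1 comparison(s) -> [7, 24, 27, -4, 7, -8]
Insert 27: 24 <= 27 (stop) = 1 comparison(s) -> [7, 24, 27, -4, 7, -8]
Insert -4: 27 > -4 (shift), 24 > -4 (shift), 7 > -4 (shift), reached front = 3 comparison(s) -> [-4, 7, 24, 27, 7, -8]
Insert 7: 27 > 7 (shift), 24 > 7 (shift), 7 <= 7 (stop) = 3 comparison(s) -> [-4, 7, 7, 24, 27, -8]
Insert -8: 27 > -8 (shift), 24 > -8 (shift), 7 > -8 (shift), 7 > -8 (shift), -4 > -8 (shift), reached front = 5 comparison(s) -> [-8, -4, 7, 7, 24, 27]
Total comparisons: 1 + 1 + 3 + 3 + 5 = 13


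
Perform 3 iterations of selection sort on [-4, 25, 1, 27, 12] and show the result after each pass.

Pass 1: Select minimum -4 at index 0, swap -> [-4, 25, 1, 27, 12]
Pass 2: Select minimum 1 at index 2, swap -> [-4, 1, 25, 27, 12]
Pass 3: Select minimum 12 at index 4, swap -> [-4, 1, 12, 27, 25]


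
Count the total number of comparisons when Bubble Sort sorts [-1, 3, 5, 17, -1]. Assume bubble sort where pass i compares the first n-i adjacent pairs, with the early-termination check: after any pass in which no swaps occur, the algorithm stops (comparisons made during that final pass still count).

Pass 1: compare adjacent pairs (0,1)..(3,4) = 4 comparison(s), 1 swap(s) -> [-1, 3, 5, -1, 17]
Pass 2: compare adjacent pairs (0,1)..(2,3) = 3 comparison(s), 1 swap(s) -> [-1, 3, -1, 5, 17]
Pass 3: compare adjacent pairs (0,1)..(1,2) = 2 comparison(s), 1 swap(s) -> [-1, -1, 3, 5, 17]
Pass 4: compare adjacent pairs (0,1)..(0,1) = 1 comparison(s), 0 swap(s) -> [-1, -1, 3, 5, 17]
No swaps in this pass, so bubble sort stops here.
Total comparisons: 4 + 3 + 2 + 1 = 10


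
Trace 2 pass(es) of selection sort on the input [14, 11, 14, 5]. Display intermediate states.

Pass 1: Select minimum 5 at index 3, swap -> [5, 11, 14, 14]
Pass 2: Select minimum 11 at index 1, swap -> [5, 11, 14, 14]


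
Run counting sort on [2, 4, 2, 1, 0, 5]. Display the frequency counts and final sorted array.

Count array: [1, 1, 2, 0, 1, 1]
(count[i] = number of elements equal to i)
Cumulative count: [1, 2, 4, 4, 5, 6]
Sorted: [0, 1, 2, 2, 4, 5]


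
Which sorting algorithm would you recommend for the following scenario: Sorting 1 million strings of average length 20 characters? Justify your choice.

Best choice: MSD radix sort or Mergesort
Reason: MSD radix sort is a non-comparison sort that buckets the strings by successive character positions, running in time proportional to the total number of characters examined rather than O(n log n) string comparisons; mergesort is a stable O(n log n)-comparison alternative that works for arbitrary variable-length keys


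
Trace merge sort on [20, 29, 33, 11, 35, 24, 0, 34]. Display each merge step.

Divide and conquer:
  Merge [20] + [29] -> [20, 29]
  Merge [33] + [11] -> [11, 33]
  Merge [20, 29] + [11, 33] -> [11, 20, 29, 33]
  Merge [35] + [24] -> [24, 35]
  Merge [0] + [34] -> [0, 34]
  Merge [24, 35] + [0, 34] -> [0, 24, 34, 35]
  Merge [11, 20, 29, 33] + [0, 24, 34, 35] -> [0, 11, 20, 24, 29, 33, 34, 35]


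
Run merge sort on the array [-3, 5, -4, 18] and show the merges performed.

Divide and conquer:
  Merge [-3] + [5] -> [-3, 5]
  Merge [-4] + [18] -> [-4, 18]
  Merge [-3, 5] + [-4, 18] -> [-4, -3, 5, 18]


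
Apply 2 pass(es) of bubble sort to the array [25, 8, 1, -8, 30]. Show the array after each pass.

After pass 1: [8, 1, -8, 25, 30] (3 swaps)
After pass 2: [1, -8, 8, 25, 30] (2 swaps)
Total swaps: 5


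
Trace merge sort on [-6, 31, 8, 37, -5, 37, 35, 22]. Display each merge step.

Divide and conquer:
  Merge [-6] + [31] -> [-6, 31]
  Merge [8] + [37] -> [8, 37]
  Merge [-6, 31] + [8, 37] -> [-6, 8, 31, 37]
  Merge [-5] + [37] -> [-5, 37]
  Merge [35] + [22] -> [22, 35]
  Merge [-5, 37] + [22, 35] -> [-5, 22, 35, 37]
  Merge [-6, 8, 31, 37] + [-5, 22, 35, 37] -> [-6, -5, 8, 22, 31, 35, 37, 37]


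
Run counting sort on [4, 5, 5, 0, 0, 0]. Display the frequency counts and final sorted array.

Count array: [3, 0, 0, 0, 1, 2]
(count[i] = number of elements equal to i)
Cumulative count: [3, 3, 3, 3, 4, 6]
Sorted: [0, 0, 0, 4, 5, 5]


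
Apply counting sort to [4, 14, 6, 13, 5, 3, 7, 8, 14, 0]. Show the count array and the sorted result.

Count array: [1, 0, 0, 1, 1, 1, 1, 1, 1, 0, 0, 0, 0, 1, 2]
(count[i] = number of elements equal to i)
Cumulative count: [1, 1, 1, 2, 3, 4, 5, 6, 7, 7, 7, 7, 7, 8, 10]
Sorted: [0, 3, 4, 5, 6, 7, 8, 13, 14, 14]


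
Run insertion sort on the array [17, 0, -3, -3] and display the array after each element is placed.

First element 17 is already 'sorted'
Insert 0: shifted 1 elements -> [0, 17, -3, -3]
Insert -3: shifted 2 elements -> [-3, 0, 17, -3]
Insert -3: shifted 2 elements -> [-3, -3, 0, 17]


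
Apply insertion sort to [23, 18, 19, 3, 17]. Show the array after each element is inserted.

First element 23 is already 'sorted'
Insert 18: shifted 1 elements -> [18, 23, 19, 3, 17]
Insert 19: shifted 1 elements -> [18, 19, 23, 3, 17]
Insert 3: shifted 3 elements -> [3, 18, 19, 23, 17]
Insert 17: shifted 3 elements -> [3, 17, 18, 19, 23]


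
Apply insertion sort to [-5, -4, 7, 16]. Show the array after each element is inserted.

First element -5 is already 'sorted'
Insert -4: shifted 0 elements -> [-5, -4, 7, 16]
Insert 7: shifted 0 elements -> [-5, -4, 7, 16]
Insert 16: shifted 0 elements -> [-5, -4, 7, 16]


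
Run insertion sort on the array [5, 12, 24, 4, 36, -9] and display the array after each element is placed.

First element 5 is already 'sorted'
Insert 12: shifted 0 elements -> [5, 12, 24, 4, 36, -9]
Insert 24: shifted 0 elements -> [5, 12, 24, 4, 36, -9]
Insert 4: shifted 3 elements -> [4, 5, 12, 24, 36, -9]
Insert 36: shifted 0 elements -> [4, 5, 12, 24, 36, -9]
Insert -9: shifted 5 elements -> [-9, 4, 5, 12, 24, 36]


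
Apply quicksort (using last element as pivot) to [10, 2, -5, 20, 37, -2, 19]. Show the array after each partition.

Partition 1: pivot=19 at index 4 -> [10, 2, -5, -2, 19, 20, 37]
Partition 2: pivot=-2 at index 1 -> [-5, -2, 10, 2, 19, 20, 37]
Partition 3: pivot=2 at index 2 -> [-5, -2, 2, 10, 19, 20, 37]
Partition 4: pivot=37 at index 6 -> [-5, -2, 2, 10, 19, 20, 37]


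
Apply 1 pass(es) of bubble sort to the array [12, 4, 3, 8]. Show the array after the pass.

After pass 1: [4, 3, 8, 12] (3 swaps)
Total swaps: 3


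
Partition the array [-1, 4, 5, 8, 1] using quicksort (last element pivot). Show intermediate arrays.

Partition 1: pivot=1 at index 1 -> [-1, 1, 5, 8, 4]
Partition 2: pivot=4 at index 2 -> [-1, 1, 4, 8, 5]
Partition 3: pivot=5 at index 3 -> [-1, 1, 4, 5, 8]


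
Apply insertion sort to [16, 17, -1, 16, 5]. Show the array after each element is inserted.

First element 16 is already 'sorted'
Insert 17: shifted 0 elements -> [16, 17, -1, 16, 5]
Insert -1: shifted 2 elements -> [-1, 16, 17, 16, 5]
Insert 16: shifted 1 elements -> [-1, 16, 16, 17, 5]
Insert 5: shifted 3 elements -> [-1, 5, 16, 16, 17]


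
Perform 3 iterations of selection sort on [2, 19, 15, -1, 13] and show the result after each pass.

Pass 1: Select minimum -1 at index 3, swap -> [-1, 19, 15, 2, 13]
Pass 2: Select minimum 2 at index 3, swap -> [-1, 2, 15, 19, 13]
Pass 3: Select minimum 13 at index 4, swap -> [-1, 2, 13, 19, 15]


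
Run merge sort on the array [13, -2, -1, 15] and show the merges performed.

Divide and conquer:
  Merge [13] + [-2] -> [-2, 13]
  Merge [-1] + [15] -> [-1, 15]
  Merge [-2, 13] + [-1, 15] -> [-2, -1, 13, 15]


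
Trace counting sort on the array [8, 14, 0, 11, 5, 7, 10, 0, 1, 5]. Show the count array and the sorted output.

Count array: [2, 1, 0, 0, 0, 2, 0, 1, 1, 0, 1, 1, 0, 0, 1]
(count[i] = number of elements equal to i)
Cumulative count: [2, 3, 3, 3, 3, 5, 5, 6, 7, 7, 8, 9, 9, 9, 10]
Sorted: [0, 0, 1, 5, 5, 7, 8, 10, 11, 14]


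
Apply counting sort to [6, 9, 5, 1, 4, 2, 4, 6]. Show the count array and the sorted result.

Count array: [0, 1, 1, 0, 2, 1, 2, 0, 0, 1]
(count[i] = number of elements equal to i)
Cumulative count: [0, 1, 2, 2, 4, 5, 7, 7, 7, 8]
Sorted: [1, 2, 4, 4, 5, 6, 6, 9]


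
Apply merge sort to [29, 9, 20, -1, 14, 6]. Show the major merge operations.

Divide and conquer:
  Merge [9] + [20] -> [9, 20]
  Merge [29] + [9, 20] -> [9, 20, 29]
  Merge [14] + [6] -> [6, 14]
  Merge [-1] + [6, 14] -> [-1, 6, 14]
  Merge [9, 20, 29] + [-1, 6, 14] -> [-1, 6, 9, 14, 20, 29]


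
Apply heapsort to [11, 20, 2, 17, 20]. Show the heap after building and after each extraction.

Build heap: [20, 20, 2, 17, 11]
Extract 20: [20, 17, 2, 11, 20]
Extract 20: [17, 11, 2, 20, 20]
Extract 17: [11, 2, 17, 20, 20]
Extract 11: [2, 11, 17, 20, 20]


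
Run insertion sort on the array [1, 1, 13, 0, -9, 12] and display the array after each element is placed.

First element 1 is already 'sorted'
Insert 1: shifted 0 elements -> [1, 1, 13, 0, -9, 12]
Insert 13: shifted 0 elements -> [1, 1, 13, 0, -9, 12]
Insert 0: shifted 3 elements -> [0, 1, 1, 13, -9, 12]
Insert -9: shifted 4 elements -> [-9, 0, 1, 1, 13, 12]
Insert 12: shifted 1 elements -> [-9, 0, 1, 1, 12, 13]


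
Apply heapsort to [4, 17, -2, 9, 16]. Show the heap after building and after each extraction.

Build heap: [17, 16, -2, 9, 4]
Extract 17: [16, 9, -2, 4, 17]
Extract 16: [9, 4, -2, 16, 17]
Extract 9: [4, -2, 9, 16, 17]
Extract 4: [-2, 4, 9, 16, 17]


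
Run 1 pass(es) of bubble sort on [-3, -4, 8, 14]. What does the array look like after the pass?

After pass 1: [-4, -3, 8, 14] (1 swaps)
Total swaps: 1


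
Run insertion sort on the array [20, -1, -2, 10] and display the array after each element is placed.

First element 20 is already 'sorted'
Insert -1: shifted 1 elements -> [-1, 20, -2, 10]
Insert -2: shifted 2 elements -> [-2, -1, 20, 10]
Insert 10: shifted 1 elements -> [-2, -1, 10, 20]


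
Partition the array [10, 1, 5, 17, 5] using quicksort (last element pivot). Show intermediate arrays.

Partition 1: pivot=5 at index 2 -> [1, 5, 5, 17, 10]
Partition 2: pivot=5 at index 1 -> [1, 5, 5, 17, 10]
Partition 3: pivot=10 at index 3 -> [1, 5, 5, 10, 17]


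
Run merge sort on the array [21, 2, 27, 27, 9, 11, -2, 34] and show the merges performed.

Divide and conquer:
  Merge [21] + [2] -> [2, 21]
  Merge [27] + [27] -> [27, 27]
  Merge [2, 21] + [27, 27] -> [2, 21, 27, 27]
  Merge [9] + [11] -> [9, 11]
  Merge [-2] + [34] -> [-2, 34]
  Merge [9, 11] + [-2, 34] -> [-2, 9, 11, 34]
  Merge [2, 21, 27, 27] + [-2, 9, 11, 34] -> [-2, 2, 9, 11, 21, 27, 27, 34]


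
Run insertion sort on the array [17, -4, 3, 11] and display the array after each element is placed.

First element 17 is already 'sorted'
Insert -4: shifted 1 elements -> [-4, 17, 3, 11]
Insert 3: shifted 1 elements -> [-4, 3, 17, 11]
Insert 11: shifted 1 elements -> [-4, 3, 11, 17]


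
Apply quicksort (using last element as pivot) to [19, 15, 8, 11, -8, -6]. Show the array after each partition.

Partition 1: pivot=-6 at index 1 -> [-8, -6, 8, 11, 19, 15]
Partition 2: pivot=15 at index 4 -> [-8, -6, 8, 11, 15, 19]
Partition 3: pivot=11 at index 3 -> [-8, -6, 8, 11, 15, 19]


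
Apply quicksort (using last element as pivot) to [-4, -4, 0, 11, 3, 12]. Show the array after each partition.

Partition 1: pivot=12 at index 5 -> [-4, -4, 0, 11, 3, 12]
Partition 2: pivot=3 at index 3 -> [-4, -4, 0, 3, 11, 12]
Partition 3: pivot=0 at index 2 -> [-4, -4, 0, 3, 11, 12]
Partition 4: pivot=-4 at index 1 -> [-4, -4, 0, 3, 11, 12]


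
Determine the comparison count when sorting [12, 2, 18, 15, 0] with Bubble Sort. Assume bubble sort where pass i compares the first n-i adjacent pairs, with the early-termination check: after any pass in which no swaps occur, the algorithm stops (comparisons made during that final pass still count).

Pass 1: compare adjacent pairs (0,1)..(3,4) = 4 comparison(s), 3 swap(s) -> [2, 12, 15, 0, 18]
Pass 2: compare adjacent pairs (0,1)..(2,3) = 3 comparison(s), 1 swap(s) -> [2, 12, 0, 15, 18]
Pass 3: compare adjacent pairs (0,1)..(1,2) = 2 comparison(s), 1 swap(s) -> [2, 0, 12, 15, 18]
Pass 4: compare adjacent pairs (0,1)..(0,1) = 1 comparison(s), 1 swap(s) -> [0, 2, 12, 15, 18]
Every pass made at least one swap, so all n-1 passes run.
Total comparisons: 4 + 3 + 2 + 1 = 10


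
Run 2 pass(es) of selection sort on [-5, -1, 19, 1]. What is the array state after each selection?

Pass 1: Select minimum -5 at index 0, swap -> [-5, -1, 19, 1]
Pass 2: Select minimum -1 at index 1, swap -> [-5, -1, 19, 1]


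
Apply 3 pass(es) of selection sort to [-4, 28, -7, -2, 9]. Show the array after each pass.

Pass 1: Select minimum -7 at index 2, swap -> [-7, 28, -4, -2, 9]
Pass 2: Select minimum -4 at index 2, swap -> [-7, -4, 28, -2, 9]
Pass 3: Select minimum -2 at index 3, swap -> [-7, -4, -2, 28, 9]


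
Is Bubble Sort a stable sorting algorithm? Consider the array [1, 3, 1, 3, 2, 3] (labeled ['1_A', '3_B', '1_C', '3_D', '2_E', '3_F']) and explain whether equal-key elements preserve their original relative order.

Trace Bubble Sort on the labeled array (the key is the number; the letter only tracks identity):
  After pass 1: [1_A, 1_C, 3_B, 2_E, 3_D, 3_F]
  After pass 2: [1_A, 1_C, 2_E, 3_B, 3_D, 3_F]
  After pass 3: [1_A, 1_C, 2_E, 3_B, 3_D, 3_F] (no swaps, done)
Final order: [1_A, 1_C, 2_E, 3_B, 3_D, 3_F]
Equal keys:
  value 1: originally 1_A, 1_C; after sorting 1_A, 1_C -> order preserved
  value 3: originally 3_B, 3_D, 3_F; after sorting 3_B, 3_D, 3_F -> order preserved
All equal keys kept their original relative order. Bubble Sort is stable: it only swaps adjacent elements when the left one is strictly greater, so equal keys never move past each other.
Answer: Stable


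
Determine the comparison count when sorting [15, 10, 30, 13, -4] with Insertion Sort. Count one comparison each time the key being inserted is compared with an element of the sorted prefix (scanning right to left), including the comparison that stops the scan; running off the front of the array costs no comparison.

Insert 10: 15 > 10 (shift), reached front = 1 comparison(s) -> [10, 15, 30, 13, -4]
Insert 30: 15 <= 30 (stop) = 1 comparison(s) -> [10, 15, 30, 13, -4]
Insert 13: 30 > 13 (shift), 15 > 13 (shift), 10 <= 13 (stop) = 3 comparison(s) -> [10, 13, 15, 30, -4]
Insert -4: 30 > -4 (shift), 15 > -4 (shift), 13 > -4 (shift), 10 > -4 (shift), reached front = 4 comparison(s) -> [-4, 10, 13, 15, 30]
Total comparisons: 1 + 1 + 3 + 4 = 9


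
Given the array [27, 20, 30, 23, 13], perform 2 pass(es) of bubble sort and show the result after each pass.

After pass 1: [20, 27, 23, 13, 30] (3 swaps)
After pass 2: [20, 23, 13, 27, 30] (2 swaps)
Total swaps: 5


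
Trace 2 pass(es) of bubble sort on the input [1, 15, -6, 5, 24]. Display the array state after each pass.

After pass 1: [1, -6, 5, 15, 24] (2 swaps)
After pass 2: [-6, 1, 5, 15, 24] (1 swaps)
Total swaps: 3


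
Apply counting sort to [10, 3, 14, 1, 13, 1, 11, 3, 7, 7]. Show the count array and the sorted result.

Count array: [0, 2, 0, 2, 0, 0, 0, 2, 0, 0, 1, 1, 0, 1, 1]
(count[i] = number of elements equal to i)
Cumulative count: [0, 2, 2, 4, 4, 4, 4, 6, 6, 6, 7, 8, 8, 9, 10]
Sorted: [1, 1, 3, 3, 7, 7, 10, 11, 13, 14]


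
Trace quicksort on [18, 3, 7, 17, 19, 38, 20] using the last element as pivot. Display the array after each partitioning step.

Partition 1: pivot=20 at index 5 -> [18, 3, 7, 17, 19, 20, 38]
Partition 2: pivot=19 at index 4 -> [18, 3, 7, 17, 19, 20, 38]
Partition 3: pivot=17 at index 2 -> [3, 7, 17, 18, 19, 20, 38]
Partition 4: pivot=7 at index 1 -> [3, 7, 17, 18, 19, 20, 38]


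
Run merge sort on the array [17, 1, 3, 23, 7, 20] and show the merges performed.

Divide and conquer:
  Merge [1] + [3] -> [1, 3]
  Merge [17] + [1, 3] -> [1, 3, 17]
  Merge [7] + [20] -> [7, 20]
  Merge [23] + [7, 20] -> [7, 20, 23]
  Merge [1, 3, 17] + [7, 20, 23] -> [1, 3, 7, 17, 20, 23]


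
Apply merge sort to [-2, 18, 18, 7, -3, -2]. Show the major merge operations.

Divide and conquer:
  Merge [18] + [18] -> [18, 18]
  Merge [-2] + [18, 18] -> [-2, 18, 18]
  Merge [-3] + [-2] -> [-3, -2]
  Merge [7] + [-3, -2] -> [-3, -2, 7]
  Merge [-2, 18, 18] + [-3, -2, 7] -> [-3, -2, -2, 7, 18, 18]


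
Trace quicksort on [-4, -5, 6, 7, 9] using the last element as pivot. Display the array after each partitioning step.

Partition 1: pivot=9 at index 4 -> [-4, -5, 6, 7, 9]
Partition 2: pivot=7 at index 3 -> [-4, -5, 6, 7, 9]
Partition 3: pivot=6 at index 2 -> [-4, -5, 6, 7, 9]
Partition 4: pivot=-5 at index 0 -> [-5, -4, 6, 7, 9]


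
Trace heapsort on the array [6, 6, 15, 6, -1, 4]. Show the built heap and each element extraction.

Build heap: [15, 6, 6, 6, -1, 4]
Extract 15: [6, 6, 6, 4, -1, 15]
Extract 6: [6, 4, 6, -1, 6, 15]
Extract 6: [6, 4, -1, 6, 6, 15]
Extract 6: [4, -1, 6, 6, 6, 15]
Extract 4: [-1, 4, 6, 6, 6, 15]


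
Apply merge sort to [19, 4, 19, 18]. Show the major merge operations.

Divide and conquer:
  Merge [19] + [4] -> [4, 19]
  Merge [19] + [18] -> [18, 19]
  Merge [4, 19] + [18, 19] -> [4, 18, 19, 19]


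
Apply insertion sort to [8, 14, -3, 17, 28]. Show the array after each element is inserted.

First element 8 is already 'sorted'
Insert 14: shifted 0 elements -> [8, 14, -3, 17, 28]
Insert -3: shifted 2 elements -> [-3, 8, 14, 17, 28]
Insert 17: shifted 0 elements -> [-3, 8, 14, 17, 28]
Insert 28: shifted 0 elements -> [-3, 8, 14, 17, 28]


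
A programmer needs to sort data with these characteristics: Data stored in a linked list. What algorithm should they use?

Best choice: Merge sort
Reason: Merge sort doesn't require random access; can be done in O(1) extra space for linked lists


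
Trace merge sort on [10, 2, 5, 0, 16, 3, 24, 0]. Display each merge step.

Divide and conquer:
  Merge [10] + [2] -> [2, 10]
  Merge [5] + [0] -> [0, 5]
  Merge [2, 10] + [0, 5] -> [0, 2, 5, 10]
  Merge [16] + [3] -> [3, 16]
  Merge [24] + [0] -> [0, 24]
  Merge [3, 16] + [0, 24] -> [0, 3, 16, 24]
  Merge [0, 2, 5, 10] + [0, 3, 16, 24] -> [0, 0, 2, 3, 5, 10, 16, 24]


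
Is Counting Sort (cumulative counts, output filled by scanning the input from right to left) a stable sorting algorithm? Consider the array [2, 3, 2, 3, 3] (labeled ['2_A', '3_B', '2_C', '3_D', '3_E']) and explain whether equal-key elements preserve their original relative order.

Trace Counting Sort on the labeled array (the key is the number; the letter only tracks identity):
  Counts for values 0..3: [0, 0, 2, 3]
  Cumulative counts: [0, 0, 2, 5]
  Scan right to left: place 3_E at output index 4
  Scan right to left: place 3_D at output index 3
  Scan right to left: place 2_C at output index 1
  Scan right to left: place 3_B at output index 2
  Scan right to left: place 2_A at output index 0
  Output: [2_A, 2_C, 3_B, 3_D, 3_E]
Equal keys:
  value 2: originally 2_A, 2_C; after sorting 2_A, 2_C -> order preserved
  value 3: originally 3_B, 3_D, 3_E; after sorting 3_B, 3_D, 3_E -> order preserved
All equal keys kept their original relative order. Counting Sort is stable: scanning the input right to left with decreasing cumulative counts places later duplicates at later output positions.
Answer: Stable


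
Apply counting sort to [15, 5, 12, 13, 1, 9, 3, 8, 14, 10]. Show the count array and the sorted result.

Count array: [0, 1, 0, 1, 0, 1, 0, 0, 1, 1, 1, 0, 1, 1, 1, 1]
(count[i] = number of elements equal to i)
Cumulative count: [0, 1, 1, 2, 2, 3, 3, 3, 4, 5, 6, 6, 7, 8, 9, 10]
Sorted: [1, 3, 5, 8, 9, 10, 12, 13, 14, 15]


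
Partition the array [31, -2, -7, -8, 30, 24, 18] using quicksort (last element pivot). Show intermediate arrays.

Partition 1: pivot=18 at index 3 -> [-2, -7, -8, 18, 30, 24, 31]
Partition 2: pivot=-8 at index 0 -> [-8, -7, -2, 18, 30, 24, 31]
Partition 3: pivot=-2 at index 2 -> [-8, -7, -2, 18, 30, 24, 31]
Partition 4: pivot=31 at index 6 -> [-8, -7, -2, 18, 30, 24, 31]
Partition 5: pivot=24 at index 4 -> [-8, -7, -2, 18, 24, 30, 31]


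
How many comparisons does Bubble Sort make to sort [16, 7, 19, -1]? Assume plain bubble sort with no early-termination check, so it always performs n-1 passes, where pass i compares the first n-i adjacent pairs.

Pass 1: compare adjacent pairs (0,1)..(2,3) = 3 comparison(s), 2 swap(s) -> [7, 16, -1, 19]
Pass 2: compare adjacent pairs (0,1)..(1,2) = 2 comparison(s), 1 swap(s) -> [7, -1, 16, 19]
Pass 3: compare adjacent pairs (0,1)..(0,1) = 1 comparison(s), 1 swap(s) -> [-1, 7, 16, 19]
Total comparisons: 3 + 2 + 1 = 6


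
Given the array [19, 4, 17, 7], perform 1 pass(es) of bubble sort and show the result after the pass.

After pass 1: [4, 17, 7, 19] (3 swaps)
Total swaps: 3


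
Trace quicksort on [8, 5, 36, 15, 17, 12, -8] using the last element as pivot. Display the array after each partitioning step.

Partition 1: pivot=-8 at index 0 -> [-8, 5, 36, 15, 17, 12, 8]
Partition 2: pivot=8 at index 2 -> [-8, 5, 8, 15, 17, 12, 36]
Partition 3: pivot=36 at index 6 -> [-8, 5, 8, 15, 17, 12, 36]
Partition 4: pivot=12 at index 3 -> [-8, 5, 8, 12, 17, 15, 36]
Partition 5: pivot=15 at index 4 -> [-8, 5, 8, 12, 15, 17, 36]


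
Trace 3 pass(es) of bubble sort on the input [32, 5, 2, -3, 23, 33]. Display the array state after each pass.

After pass 1: [5, 2, -3, 23, 32, 33] (4 swaps)
After pass 2: [2, -3, 5, 23, 32, 33] (2 swaps)
After pass 3: [-3, 2, 5, 23, 32, 33] (1 swaps)
Total swaps: 7


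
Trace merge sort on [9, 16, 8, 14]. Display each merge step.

Divide and conquer:
  Merge [9] + [16] -> [9, 16]
  Merge [8] + [14] -> [8, 14]
  Merge [9, 16] + [8, 14] -> [8, 9, 14, 16]


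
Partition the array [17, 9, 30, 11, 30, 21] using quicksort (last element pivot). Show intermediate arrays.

Partition 1: pivot=21 at index 3 -> [17, 9, 11, 21, 30, 30]
Partition 2: pivot=11 at index 1 -> [9, 11, 17, 21, 30, 30]
Partition 3: pivot=30 at index 5 -> [9, 11, 17, 21, 30, 30]


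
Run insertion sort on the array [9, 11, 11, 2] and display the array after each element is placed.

First element 9 is already 'sorted'
Insert 11: shifted 0 elements -> [9, 11, 11, 2]
Insert 11: shifted 0 elements -> [9, 11, 11, 2]
Insert 2: shifted 3 elements -> [2, 9, 11, 11]


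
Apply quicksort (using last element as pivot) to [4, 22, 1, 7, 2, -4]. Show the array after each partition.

Partition 1: pivot=-4 at index 0 -> [-4, 22, 1, 7, 2, 4]
Partition 2: pivot=4 at index 3 -> [-4, 1, 2, 4, 22, 7]
Partition 3: pivot=2 at index 2 -> [-4, 1, 2, 4, 22, 7]
Partition 4: pivot=7 at index 4 -> [-4, 1, 2, 4, 7, 22]


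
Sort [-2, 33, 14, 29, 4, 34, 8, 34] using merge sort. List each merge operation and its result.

Divide and conquer:
  Merge [-2] + [33] -> [-2, 33]
  Merge [14] + [29] -> [14, 29]
  Merge [-2, 33] + [14, 29] -> [-2, 14, 29, 33]
  Merge [4] + [34] -> [4, 34]
  Merge [8] + [34] -> [8, 34]
  Merge [4, 34] + [8, 34] -> [4, 8, 34, 34]
  Merge [-2, 14, 29, 33] + [4, 8, 34, 34] -> [-2, 4, 8, 14, 29, 33, 34, 34]


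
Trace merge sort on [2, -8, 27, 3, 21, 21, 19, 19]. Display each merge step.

Divide and conquer:
  Merge [2] + [-8] -> [-8, 2]
  Merge [27] + [3] -> [3, 27]
  Merge [-8, 2] + [3, 27] -> [-8, 2, 3, 27]
  Merge [21] + [21] -> [21, 21]
  Merge [19] + [19] -> [19, 19]
  Merge [21, 21] + [19, 19] -> [19, 19, 21, 21]
  Merge [-8, 2, 3, 27] + [19, 19, 21, 21] -> [-8, 2, 3, 19, 19, 21, 21, 27]


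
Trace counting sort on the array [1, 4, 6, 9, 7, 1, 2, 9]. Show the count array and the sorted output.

Count array: [0, 2, 1, 0, 1, 0, 1, 1, 0, 2]
(count[i] = number of elements equal to i)
Cumulative count: [0, 2, 3, 3, 4, 4, 5, 6, 6, 8]
Sorted: [1, 1, 2, 4, 6, 7, 9, 9]


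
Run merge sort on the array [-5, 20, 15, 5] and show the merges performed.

Divide and conquer:
  Merge [-5] + [20] -> [-5, 20]
  Merge [15] + [5] -> [5, 15]
  Merge [-5, 20] + [5, 15] -> [-5, 5, 15, 20]


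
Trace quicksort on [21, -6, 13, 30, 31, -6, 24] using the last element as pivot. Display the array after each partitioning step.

Partition 1: pivot=24 at index 4 -> [21, -6, 13, -6, 24, 30, 31]
Partition 2: pivot=-6 at index 1 -> [-6, -6, 13, 21, 24, 30, 31]
Partition 3: pivot=21 at index 3 -> [-6, -6, 13, 21, 24, 30, 31]
Partition 4: pivot=31 at index 6 -> [-6, -6, 13, 21, 24, 30, 31]


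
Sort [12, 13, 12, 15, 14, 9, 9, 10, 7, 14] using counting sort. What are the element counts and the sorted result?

Count array: [0, 0, 0, 0, 0, 0, 0, 1, 0, 2, 1, 0, 2, 1, 2, 1]
(count[i] = number of elements equal to i)
Cumulative count: [0, 0, 0, 0, 0, 0, 0, 1, 1, 3, 4, 4, 6, 7, 9, 10]
Sorted: [7, 9, 9, 10, 12, 12, 13, 14, 14, 15]


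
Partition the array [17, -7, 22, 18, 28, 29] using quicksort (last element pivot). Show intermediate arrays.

Partition 1: pivot=29 at index 5 -> [17, -7, 22, 18, 28, 29]
Partition 2: pivot=28 at index 4 -> [17, -7, 22, 18, 28, 29]
Partition 3: pivot=18 at index 2 -> [17, -7, 18, 22, 28, 29]
Partition 4: pivot=-7 at index 0 -> [-7, 17, 18, 22, 28, 29]


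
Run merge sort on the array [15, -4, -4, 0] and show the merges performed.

Divide and conquer:
  Merge [15] + [-4] -> [-4, 15]
  Merge [-4] + [0] -> [-4, 0]
  Merge [-4, 15] + [-4, 0] -> [-4, -4, 0, 15]


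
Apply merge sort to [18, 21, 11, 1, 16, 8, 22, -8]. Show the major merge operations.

Divide and conquer:
  Merge [18] + [21] -> [18, 21]
  Merge [11] + [1] -> [1, 11]
  Merge [18, 21] + [1, 11] -> [1, 11, 18, 21]
  Merge [16] + [8] -> [8, 16]
  Merge [22] + [-8] -> [-8, 22]
  Merge [8, 16] + [-8, 22] -> [-8, 8, 16, 22]
  Merge [1, 11, 18, 21] + [-8, 8, 16, 22] -> [-8, 1, 8, 11, 16, 18, 21, 22]


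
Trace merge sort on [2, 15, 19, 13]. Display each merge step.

Divide and conquer:
  Merge [2] + [15] -> [2, 15]
  Merge [19] + [13] -> [13, 19]
  Merge [2, 15] + [13, 19] -> [2, 13, 15, 19]


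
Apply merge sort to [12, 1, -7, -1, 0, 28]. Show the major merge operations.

Divide and conquer:
  Merge [1] + [-7] -> [-7, 1]
  Merge [12] + [-7, 1] -> [-7, 1, 12]
  Merge [0] + [28] -> [0, 28]
  Merge [-1] + [0, 28] -> [-1, 0, 28]
  Merge [-7, 1, 12] + [-1, 0, 28] -> [-7, -1, 0, 1, 12, 28]


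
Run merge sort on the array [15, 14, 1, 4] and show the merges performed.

Divide and conquer:
  Merge [15] + [14] -> [14, 15]
  Merge [1] + [4] -> [1, 4]
  Merge [14, 15] + [1, 4] -> [1, 4, 14, 15]


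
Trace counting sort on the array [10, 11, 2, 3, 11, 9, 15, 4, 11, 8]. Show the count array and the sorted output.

Count array: [0, 0, 1, 1, 1, 0, 0, 0, 1, 1, 1, 3, 0, 0, 0, 1]
(count[i] = number of elements equal to i)
Cumulative count: [0, 0, 1, 2, 3, 3, 3, 3, 4, 5, 6, 9, 9, 9, 9, 10]
Sorted: [2, 3, 4, 8, 9, 10, 11, 11, 11, 15]


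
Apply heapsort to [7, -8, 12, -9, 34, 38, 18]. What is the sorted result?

Build heap: [38, 34, 18, -9, -8, 12, 7]
Extract 38: [34, 7, 18, -9, -8, 12, 38]
Extract 34: [18, 7, 12, -9, -8, 34, 38]
Extract 18: [12, 7, -8, -9, 18, 34, 38]
Extract 12: [7, -9, -8, 12, 18, 34, 38]
Extract 7: [-8, -9, 7, 12, 18, 34, 38]
Extract -8: [-9, -8, 7, 12, 18, 34, 38]


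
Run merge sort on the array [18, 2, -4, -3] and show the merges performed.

Divide and conquer:
  Merge [18] + [2] -> [2, 18]
  Merge [-4] + [-3] -> [-4, -3]
  Merge [2, 18] + [-4, -3] -> [-4, -3, 2, 18]


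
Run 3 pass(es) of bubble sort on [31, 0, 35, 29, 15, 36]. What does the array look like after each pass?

After pass 1: [0, 31, 29, 15, 35, 36] (3 swaps)
After pass 2: [0, 29, 15, 31, 35, 36] (2 swaps)
After pass 3: [0, 15, 29, 31, 35, 36] (1 swaps)
Total swaps: 6


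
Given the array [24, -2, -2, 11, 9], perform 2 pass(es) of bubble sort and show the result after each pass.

After pass 1: [-2, -2, 11, 9, 24] (4 swaps)
After pass 2: [-2, -2, 9, 11, 24] (1 swaps)
Total swaps: 5


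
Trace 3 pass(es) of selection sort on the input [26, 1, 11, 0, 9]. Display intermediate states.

Pass 1: Select minimum 0 at index 3, swap -> [0, 1, 11, 26, 9]
Pass 2: Select minimum 1 at index 1, swap -> [0, 1, 11, 26, 9]
Pass 3: Select minimum 9 at index 4, swap -> [0, 1, 9, 26, 11]


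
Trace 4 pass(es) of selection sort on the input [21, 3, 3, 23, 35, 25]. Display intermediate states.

Pass 1: Select minimum 3 at index 1, swap -> [3, 21, 3, 23, 35, 25]
Pass 2: Select minimum 3 at index 2, swap -> [3, 3, 21, 23, 35, 25]
Pass 3: Select minimum 21 at index 2, swap -> [3, 3, 21, 23, 35, 25]
Pass 4: Select minimum 23 at index 3, swap -> [3, 3, 21, 23, 35, 25]


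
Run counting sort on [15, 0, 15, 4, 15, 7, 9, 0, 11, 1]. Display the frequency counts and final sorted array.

Count array: [2, 1, 0, 0, 1, 0, 0, 1, 0, 1, 0, 1, 0, 0, 0, 3]
(count[i] = number of elements equal to i)
Cumulative count: [2, 3, 3, 3, 4, 4, 4, 5, 5, 6, 6, 7, 7, 7, 7, 10]
Sorted: [0, 0, 1, 4, 7, 9, 11, 15, 15, 15]


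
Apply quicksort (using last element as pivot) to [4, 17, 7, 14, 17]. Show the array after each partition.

Partition 1: pivot=17 at index 4 -> [4, 17, 7, 14, 17]
Partition 2: pivot=14 at index 2 -> [4, 7, 14, 17, 17]
Partition 3: pivot=7 at index 1 -> [4, 7, 14, 17, 17]


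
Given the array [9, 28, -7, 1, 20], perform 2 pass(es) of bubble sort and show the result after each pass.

After pass 1: [9, -7, 1, 20, 28] (3 swaps)
After pass 2: [-7, 1, 9, 20, 28] (2 swaps)
Total swaps: 5


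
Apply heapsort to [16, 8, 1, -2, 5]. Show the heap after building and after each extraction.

Build heap: [16, 8, 1, -2, 5]
Extract 16: [8, 5, 1, -2, 16]
Extract 8: [5, -2, 1, 8, 16]
Extract 5: [1, -2, 5, 8, 16]
Extract 1: [-2, 1, 5, 8, 16]


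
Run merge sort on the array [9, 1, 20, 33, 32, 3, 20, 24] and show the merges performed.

Divide and conquer:
  Merge [9] + [1] -> [1, 9]
  Merge [20] + [33] -> [20, 33]
  Merge [1, 9] + [20, 33] -> [1, 9, 20, 33]
  Merge [32] + [3] -> [3, 32]
  Merge [20] + [24] -> [20, 24]
  Merge [3, 32] + [20, 24] -> [3, 20, 24, 32]
  Merge [1, 9, 20, 33] + [3, 20, 24, 32] -> [1, 3, 9, 20, 20, 24, 32, 33]


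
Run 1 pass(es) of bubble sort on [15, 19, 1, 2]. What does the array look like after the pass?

After pass 1: [15, 1, 2, 19] (2 swaps)
Total swaps: 2


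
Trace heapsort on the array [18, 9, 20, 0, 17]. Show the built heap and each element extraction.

Build heap: [20, 17, 18, 0, 9]
Extract 20: [18, 17, 9, 0, 20]
Extract 18: [17, 0, 9, 18, 20]
Extract 17: [9, 0, 17, 18, 20]
Extract 9: [0, 9, 17, 18, 20]


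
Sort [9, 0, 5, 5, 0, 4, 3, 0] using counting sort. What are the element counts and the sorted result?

Count array: [3, 0, 0, 1, 1, 2, 0, 0, 0, 1]
(count[i] = number of elements equal to i)
Cumulative count: [3, 3, 3, 4, 5, 7, 7, 7, 7, 8]
Sorted: [0, 0, 0, 3, 4, 5, 5, 9]


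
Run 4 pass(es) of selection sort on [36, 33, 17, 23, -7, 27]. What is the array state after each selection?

Pass 1: Select minimum -7 at index 4, swap -> [-7, 33, 17, 23, 36, 27]
Pass 2: Select minimum 17 at index 2, swap -> [-7, 17, 33, 23, 36, 27]
Pass 3: Select minimum 23 at index 3, swap -> [-7, 17, 23, 33, 36, 27]
Pass 4: Select minimum 27 at index 5, swap -> [-7, 17, 23, 27, 36, 33]


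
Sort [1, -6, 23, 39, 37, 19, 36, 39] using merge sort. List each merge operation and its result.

Divide and conquer:
  Merge [1] + [-6] -> [-6, 1]
  Merge [23] + [39] -> [23, 39]
  Merge [-6, 1] + [23, 39] -> [-6, 1, 23, 39]
  Merge [37] + [19] -> [19, 37]
  Merge [36] + [39] -> [36, 39]
  Merge [19, 37] + [36, 39] -> [19, 36, 37, 39]
  Merge [-6, 1, 23, 39] + [19, 36, 37, 39] -> [-6, 1, 19, 23, 36, 37, 39, 39]


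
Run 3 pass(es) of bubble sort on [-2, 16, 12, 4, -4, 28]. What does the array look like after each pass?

After pass 1: [-2, 12, 4, -4, 16, 28] (3 swaps)
After pass 2: [-2, 4, -4, 12, 16, 28] (2 swaps)
After pass 3: [-2, -4, 4, 12, 16, 28] (1 swaps)
Total swaps: 6


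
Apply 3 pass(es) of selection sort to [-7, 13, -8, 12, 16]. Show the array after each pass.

Pass 1: Select minimum -8 at index 2, swap -> [-8, 13, -7, 12, 16]
Pass 2: Select minimum -7 at index 2, swap -> [-8, -7, 13, 12, 16]
Pass 3: Select minimum 12 at index 3, swap -> [-8, -7, 12, 13, 16]


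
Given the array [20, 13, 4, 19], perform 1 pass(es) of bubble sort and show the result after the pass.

After pass 1: [13, 4, 19, 20] (3 swaps)
Total swaps: 3


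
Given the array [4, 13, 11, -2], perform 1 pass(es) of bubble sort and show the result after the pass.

After pass 1: [4, 11, -2, 13] (2 swaps)
Total swaps: 2


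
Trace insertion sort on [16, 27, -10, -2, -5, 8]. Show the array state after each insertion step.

First element 16 is already 'sorted'
Insert 27: shifted 0 elements -> [16, 27, -10, -2, -5, 8]
Insert -10: shifted 2 elements -> [-10, 16, 27, -2, -5, 8]
Insert -2: shifted 2 elements -> [-10, -2, 16, 27, -5, 8]
Insert -5: shifted 3 elements -> [-10, -5, -2, 16, 27, 8]
Insert 8: shifted 2 elements -> [-10, -5, -2, 8, 16, 27]
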